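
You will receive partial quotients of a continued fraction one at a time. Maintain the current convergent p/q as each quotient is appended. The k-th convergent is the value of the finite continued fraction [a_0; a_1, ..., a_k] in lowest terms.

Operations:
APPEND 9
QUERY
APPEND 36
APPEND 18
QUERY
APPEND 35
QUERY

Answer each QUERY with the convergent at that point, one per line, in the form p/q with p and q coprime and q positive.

9/1
5859/649
205390/22751

APPEND 9: p_0 = 9·1 + 0 = 9, q_0 = 9·0 + 1 = 1 → 9/1
APPEND 36: p_1 = 36·9 + 1 = 325, q_1 = 36·1 + 0 = 36 → 325/36
APPEND 18: p_2 = 18·325 + 9 = 5859, q_2 = 18·36 + 1 = 649 → 5859/649
APPEND 35: p_3 = 35·5859 + 325 = 205390, q_3 = 35·649 + 36 = 22751 → 205390/22751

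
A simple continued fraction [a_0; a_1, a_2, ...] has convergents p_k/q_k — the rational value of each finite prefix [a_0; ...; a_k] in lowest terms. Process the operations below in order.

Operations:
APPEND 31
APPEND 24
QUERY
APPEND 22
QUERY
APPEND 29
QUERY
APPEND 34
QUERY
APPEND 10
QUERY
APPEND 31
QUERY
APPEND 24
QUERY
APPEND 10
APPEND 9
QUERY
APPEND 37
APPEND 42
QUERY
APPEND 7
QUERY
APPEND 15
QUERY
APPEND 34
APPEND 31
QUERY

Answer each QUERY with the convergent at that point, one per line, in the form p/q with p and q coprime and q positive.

745/24
16421/529
476954/15365
16232857/522939
162805524/5244755
5063204101/163110344
121679703948/3919893011
11118421896177/358178257097
17340464178785637/558620395484903
121795852721901589/3923634725947364
1844278255007309472/59413141284695363
1949489230467090442219/62802496731857976249

APPEND 31: p_0 = 31·1 + 0 = 31, q_0 = 31·0 + 1 = 1 → 31/1
APPEND 24: p_1 = 24·31 + 1 = 745, q_1 = 24·1 + 0 = 24 → 745/24
APPEND 22: p_2 = 22·745 + 31 = 16421, q_2 = 22·24 + 1 = 529 → 16421/529
APPEND 29: p_3 = 29·16421 + 745 = 476954, q_3 = 29·529 + 24 = 15365 → 476954/15365
APPEND 34: p_4 = 34·476954 + 16421 = 16232857, q_4 = 34·15365 + 529 = 522939 → 16232857/522939
APPEND 10: p_5 = 10·16232857 + 476954 = 162805524, q_5 = 10·522939 + 15365 = 5244755 → 162805524/5244755
APPEND 31: p_6 = 31·162805524 + 16232857 = 5063204101, q_6 = 31·5244755 + 522939 = 163110344 → 5063204101/163110344
APPEND 24: p_7 = 24·5063204101 + 162805524 = 121679703948, q_7 = 24·163110344 + 5244755 = 3919893011 → 121679703948/3919893011
APPEND 10: p_8 = 10·121679703948 + 5063204101 = 1221860243581, q_8 = 10·3919893011 + 163110344 = 39362040454 → 1221860243581/39362040454
APPEND 9: p_9 = 9·1221860243581 + 121679703948 = 11118421896177, q_9 = 9·39362040454 + 3919893011 = 358178257097 → 11118421896177/358178257097
APPEND 37: p_10 = 37·11118421896177 + 1221860243581 = 412603470402130, q_10 = 37·358178257097 + 39362040454 = 13291957553043 → 412603470402130/13291957553043
APPEND 42: p_11 = 42·412603470402130 + 11118421896177 = 17340464178785637, q_11 = 42·13291957553043 + 358178257097 = 558620395484903 → 17340464178785637/558620395484903
APPEND 7: p_12 = 7·17340464178785637 + 412603470402130 = 121795852721901589, q_12 = 7·558620395484903 + 13291957553043 = 3923634725947364 → 121795852721901589/3923634725947364
APPEND 15: p_13 = 15·121795852721901589 + 17340464178785637 = 1844278255007309472, q_13 = 15·3923634725947364 + 558620395484903 = 59413141284695363 → 1844278255007309472/59413141284695363
APPEND 34: p_14 = 34·1844278255007309472 + 121795852721901589 = 62827256522970423637, q_14 = 34·59413141284695363 + 3923634725947364 = 2023970438405589706 → 62827256522970423637/2023970438405589706
APPEND 31: p_15 = 31·62827256522970423637 + 1844278255007309472 = 1949489230467090442219, q_15 = 31·2023970438405589706 + 59413141284695363 = 62802496731857976249 → 1949489230467090442219/62802496731857976249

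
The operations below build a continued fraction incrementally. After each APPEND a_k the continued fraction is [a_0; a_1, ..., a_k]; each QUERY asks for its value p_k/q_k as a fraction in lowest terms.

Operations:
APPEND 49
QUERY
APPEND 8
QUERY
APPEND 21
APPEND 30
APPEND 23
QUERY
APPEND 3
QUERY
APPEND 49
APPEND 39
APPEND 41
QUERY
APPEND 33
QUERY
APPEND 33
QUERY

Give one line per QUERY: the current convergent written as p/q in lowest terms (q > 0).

49/1
393/8
5745721/116963
17486616/355967
1380860799256/28109548247
45602064868359/928300262612
1506249001455103/30662018214443

APPEND 49: p_0 = 49·1 + 0 = 49, q_0 = 49·0 + 1 = 1 → 49/1
APPEND 8: p_1 = 8·49 + 1 = 393, q_1 = 8·1 + 0 = 8 → 393/8
APPEND 21: p_2 = 21·393 + 49 = 8302, q_2 = 21·8 + 1 = 169 → 8302/169
APPEND 30: p_3 = 30·8302 + 393 = 249453, q_3 = 30·169 + 8 = 5078 → 249453/5078
APPEND 23: p_4 = 23·249453 + 8302 = 5745721, q_4 = 23·5078 + 169 = 116963 → 5745721/116963
APPEND 3: p_5 = 3·5745721 + 249453 = 17486616, q_5 = 3·116963 + 5078 = 355967 → 17486616/355967
APPEND 49: p_6 = 49·17486616 + 5745721 = 862589905, q_6 = 49·355967 + 116963 = 17559346 → 862589905/17559346
APPEND 39: p_7 = 39·862589905 + 17486616 = 33658492911, q_7 = 39·17559346 + 355967 = 685170461 → 33658492911/685170461
APPEND 41: p_8 = 41·33658492911 + 862589905 = 1380860799256, q_8 = 41·685170461 + 17559346 = 28109548247 → 1380860799256/28109548247
APPEND 33: p_9 = 33·1380860799256 + 33658492911 = 45602064868359, q_9 = 33·28109548247 + 685170461 = 928300262612 → 45602064868359/928300262612
APPEND 33: p_10 = 33·45602064868359 + 1380860799256 = 1506249001455103, q_10 = 33·928300262612 + 28109548247 = 30662018214443 → 1506249001455103/30662018214443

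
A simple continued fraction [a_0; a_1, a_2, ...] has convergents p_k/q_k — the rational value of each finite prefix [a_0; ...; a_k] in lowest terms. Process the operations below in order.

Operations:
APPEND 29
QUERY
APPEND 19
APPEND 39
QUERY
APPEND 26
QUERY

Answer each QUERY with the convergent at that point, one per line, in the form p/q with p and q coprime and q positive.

APPEND 29: p_0 = 29·1 + 0 = 29, q_0 = 29·0 + 1 = 1 → 29/1
APPEND 19: p_1 = 19·29 + 1 = 552, q_1 = 19·1 + 0 = 19 → 552/19
APPEND 39: p_2 = 39·552 + 29 = 21557, q_2 = 39·19 + 1 = 742 → 21557/742
APPEND 26: p_3 = 26·21557 + 552 = 561034, q_3 = 26·742 + 19 = 19311 → 561034/19311

29/1
21557/742
561034/19311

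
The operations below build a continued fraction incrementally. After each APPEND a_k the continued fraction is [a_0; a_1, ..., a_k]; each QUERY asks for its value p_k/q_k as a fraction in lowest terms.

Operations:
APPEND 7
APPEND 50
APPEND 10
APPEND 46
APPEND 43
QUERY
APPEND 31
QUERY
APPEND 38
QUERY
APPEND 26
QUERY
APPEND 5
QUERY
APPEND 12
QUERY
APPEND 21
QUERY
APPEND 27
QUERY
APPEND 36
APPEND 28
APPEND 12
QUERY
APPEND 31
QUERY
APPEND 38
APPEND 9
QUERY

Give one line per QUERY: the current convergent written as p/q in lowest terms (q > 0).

APPEND 7: p_0 = 7·1 + 0 = 7, q_0 = 7·0 + 1 = 1 → 7/1
APPEND 50: p_1 = 50·7 + 1 = 351, q_1 = 50·1 + 0 = 50 → 351/50
APPEND 10: p_2 = 10·351 + 7 = 3517, q_2 = 10·50 + 1 = 501 → 3517/501
APPEND 46: p_3 = 46·3517 + 351 = 162133, q_3 = 46·501 + 50 = 23096 → 162133/23096
APPEND 43: p_4 = 43·162133 + 3517 = 6975236, q_4 = 43·23096 + 501 = 993629 → 6975236/993629
APPEND 31: p_5 = 31·6975236 + 162133 = 216394449, q_5 = 31·993629 + 23096 = 30825595 → 216394449/30825595
APPEND 38: p_6 = 38·216394449 + 6975236 = 8229964298, q_6 = 38·30825595 + 993629 = 1172366239 → 8229964298/1172366239
APPEND 26: p_7 = 26·8229964298 + 216394449 = 214195466197, q_7 = 26·1172366239 + 30825595 = 30512347809 → 214195466197/30512347809
APPEND 5: p_8 = 5·214195466197 + 8229964298 = 1079207295283, q_8 = 5·30512347809 + 1172366239 = 153734105284 → 1079207295283/153734105284
APPEND 12: p_9 = 12·1079207295283 + 214195466197 = 13164683009593, q_9 = 12·153734105284 + 30512347809 = 1875321611217 → 13164683009593/1875321611217
APPEND 21: p_10 = 21·13164683009593 + 1079207295283 = 277537550496736, q_10 = 21·1875321611217 + 153734105284 = 39535487940841 → 277537550496736/39535487940841
APPEND 27: p_11 = 27·277537550496736 + 13164683009593 = 7506678546421465, q_11 = 27·39535487940841 + 1875321611217 = 1069333496013924 → 7506678546421465/1069333496013924
APPEND 36: p_12 = 36·7506678546421465 + 277537550496736 = 270517965221669476, q_12 = 36·1069333496013924 + 39535487940841 = 38535541344442105 → 270517965221669476/38535541344442105
APPEND 28: p_13 = 28·270517965221669476 + 7506678546421465 = 7582009704753166793, q_13 = 28·38535541344442105 + 1069333496013924 = 1080064491140392864 → 7582009704753166793/1080064491140392864
APPEND 12: p_14 = 12·7582009704753166793 + 270517965221669476 = 91254634422259670992, q_14 = 12·1080064491140392864 + 38535541344442105 = 12999309435029156473 → 91254634422259670992/12999309435029156473
APPEND 31: p_15 = 31·91254634422259670992 + 7582009704753166793 = 2836475676794802967545, q_15 = 31·12999309435029156473 + 1080064491140392864 = 404058656977044243527 → 2836475676794802967545/404058656977044243527
APPEND 38: p_16 = 38·2836475676794802967545 + 91254634422259670992 = 107877330352624772437702, q_16 = 38·404058656977044243527 + 12999309435029156473 = 15367228274562710410499 → 107877330352624772437702/15367228274562710410499
APPEND 9: p_17 = 9·107877330352624772437702 + 2836475676794802967545 = 973732448850417754906863, q_17 = 9·15367228274562710410499 + 404058656977044243527 = 138709113128041437938018 → 973732448850417754906863/138709113128041437938018

6975236/993629
216394449/30825595
8229964298/1172366239
214195466197/30512347809
1079207295283/153734105284
13164683009593/1875321611217
277537550496736/39535487940841
7506678546421465/1069333496013924
91254634422259670992/12999309435029156473
2836475676794802967545/404058656977044243527
973732448850417754906863/138709113128041437938018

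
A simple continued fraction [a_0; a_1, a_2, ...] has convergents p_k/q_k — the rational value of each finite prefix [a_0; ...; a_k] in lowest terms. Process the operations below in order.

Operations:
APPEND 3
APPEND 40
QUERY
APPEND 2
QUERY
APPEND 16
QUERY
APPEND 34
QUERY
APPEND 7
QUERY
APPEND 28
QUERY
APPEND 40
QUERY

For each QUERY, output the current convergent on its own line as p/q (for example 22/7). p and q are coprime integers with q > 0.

121/40
245/81
4041/1336
137639/45505
967514/319871
27228031/9001893
1090088754/360395591

APPEND 3: p_0 = 3·1 + 0 = 3, q_0 = 3·0 + 1 = 1 → 3/1
APPEND 40: p_1 = 40·3 + 1 = 121, q_1 = 40·1 + 0 = 40 → 121/40
APPEND 2: p_2 = 2·121 + 3 = 245, q_2 = 2·40 + 1 = 81 → 245/81
APPEND 16: p_3 = 16·245 + 121 = 4041, q_3 = 16·81 + 40 = 1336 → 4041/1336
APPEND 34: p_4 = 34·4041 + 245 = 137639, q_4 = 34·1336 + 81 = 45505 → 137639/45505
APPEND 7: p_5 = 7·137639 + 4041 = 967514, q_5 = 7·45505 + 1336 = 319871 → 967514/319871
APPEND 28: p_6 = 28·967514 + 137639 = 27228031, q_6 = 28·319871 + 45505 = 9001893 → 27228031/9001893
APPEND 40: p_7 = 40·27228031 + 967514 = 1090088754, q_7 = 40·9001893 + 319871 = 360395591 → 1090088754/360395591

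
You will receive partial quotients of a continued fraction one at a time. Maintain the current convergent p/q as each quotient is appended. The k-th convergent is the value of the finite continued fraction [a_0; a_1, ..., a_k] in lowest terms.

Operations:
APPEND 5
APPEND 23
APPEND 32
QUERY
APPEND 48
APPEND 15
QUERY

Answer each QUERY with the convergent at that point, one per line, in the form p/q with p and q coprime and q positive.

3717/737
2681697/531722

APPEND 5: p_0 = 5·1 + 0 = 5, q_0 = 5·0 + 1 = 1 → 5/1
APPEND 23: p_1 = 23·5 + 1 = 116, q_1 = 23·1 + 0 = 23 → 116/23
APPEND 32: p_2 = 32·116 + 5 = 3717, q_2 = 32·23 + 1 = 737 → 3717/737
APPEND 48: p_3 = 48·3717 + 116 = 178532, q_3 = 48·737 + 23 = 35399 → 178532/35399
APPEND 15: p_4 = 15·178532 + 3717 = 2681697, q_4 = 15·35399 + 737 = 531722 → 2681697/531722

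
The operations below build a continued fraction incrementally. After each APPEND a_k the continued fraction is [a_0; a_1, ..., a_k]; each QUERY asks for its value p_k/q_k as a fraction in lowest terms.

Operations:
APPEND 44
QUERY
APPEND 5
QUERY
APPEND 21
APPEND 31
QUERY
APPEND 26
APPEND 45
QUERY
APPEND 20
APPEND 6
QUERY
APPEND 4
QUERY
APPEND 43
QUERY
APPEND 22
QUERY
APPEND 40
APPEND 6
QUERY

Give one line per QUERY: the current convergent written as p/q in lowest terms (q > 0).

APPEND 44: p_0 = 44·1 + 0 = 44, q_0 = 44·0 + 1 = 1 → 44/1
APPEND 5: p_1 = 5·44 + 1 = 221, q_1 = 5·1 + 0 = 5 → 221/5
APPEND 21: p_2 = 21·221 + 44 = 4685, q_2 = 21·5 + 1 = 106 → 4685/106
APPEND 31: p_3 = 31·4685 + 221 = 145456, q_3 = 31·106 + 5 = 3291 → 145456/3291
APPEND 26: p_4 = 26·145456 + 4685 = 3786541, q_4 = 26·3291 + 106 = 85672 → 3786541/85672
APPEND 45: p_5 = 45·3786541 + 145456 = 170539801, q_5 = 45·85672 + 3291 = 3858531 → 170539801/3858531
APPEND 20: p_6 = 20·170539801 + 3786541 = 3414582561, q_6 = 20·3858531 + 85672 = 77256292 → 3414582561/77256292
APPEND 6: p_7 = 6·3414582561 + 170539801 = 20658035167, q_7 = 6·77256292 + 3858531 = 467396283 → 20658035167/467396283
APPEND 4: p_8 = 4·20658035167 + 3414582561 = 86046723229, q_8 = 4·467396283 + 77256292 = 1946841424 → 86046723229/1946841424
APPEND 43: p_9 = 43·86046723229 + 20658035167 = 3720667134014, q_9 = 43·1946841424 + 467396283 = 84181577515 → 3720667134014/84181577515
APPEND 22: p_10 = 22·3720667134014 + 86046723229 = 81940723671537, q_10 = 22·84181577515 + 1946841424 = 1853941546754 → 81940723671537/1853941546754
APPEND 40: p_11 = 40·81940723671537 + 3720667134014 = 3281349613995494, q_11 = 40·1853941546754 + 84181577515 = 74241843447675 → 3281349613995494/74241843447675
APPEND 6: p_12 = 6·3281349613995494 + 81940723671537 = 19770038407644501, q_12 = 6·74241843447675 + 1853941546754 = 447305002232804 → 19770038407644501/447305002232804

44/1
221/5
145456/3291
170539801/3858531
20658035167/467396283
86046723229/1946841424
3720667134014/84181577515
81940723671537/1853941546754
19770038407644501/447305002232804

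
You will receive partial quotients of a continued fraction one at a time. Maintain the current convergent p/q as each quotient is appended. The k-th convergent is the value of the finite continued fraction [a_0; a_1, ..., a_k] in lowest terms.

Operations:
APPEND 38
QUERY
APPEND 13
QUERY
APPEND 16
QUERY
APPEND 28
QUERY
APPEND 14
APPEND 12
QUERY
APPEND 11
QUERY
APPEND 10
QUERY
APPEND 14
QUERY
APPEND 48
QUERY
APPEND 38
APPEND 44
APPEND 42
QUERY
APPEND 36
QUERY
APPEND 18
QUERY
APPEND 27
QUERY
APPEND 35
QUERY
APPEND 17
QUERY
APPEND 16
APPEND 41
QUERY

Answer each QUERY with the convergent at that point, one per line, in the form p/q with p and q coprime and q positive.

38/1
495/13
7958/209
223319/5865
37836407/993693
419334901/11012942
4231185417/111123113
59655930739/1566736524
2867715860889/75314476265
201722199699876667/5297805835167436
7266799502691779825/190847080121226097
131004113248151913517/3440545248017237182
3544377857202793444784/93085568776586630011
124184229115345922480957/3261435452428549287567
2114676272818083475621053/55537488260061924518650
1394433864635210026304751058/36621848640410254929543297

APPEND 38: p_0 = 38·1 + 0 = 38, q_0 = 38·0 + 1 = 1 → 38/1
APPEND 13: p_1 = 13·38 + 1 = 495, q_1 = 13·1 + 0 = 13 → 495/13
APPEND 16: p_2 = 16·495 + 38 = 7958, q_2 = 16·13 + 1 = 209 → 7958/209
APPEND 28: p_3 = 28·7958 + 495 = 223319, q_3 = 28·209 + 13 = 5865 → 223319/5865
APPEND 14: p_4 = 14·223319 + 7958 = 3134424, q_4 = 14·5865 + 209 = 82319 → 3134424/82319
APPEND 12: p_5 = 12·3134424 + 223319 = 37836407, q_5 = 12·82319 + 5865 = 993693 → 37836407/993693
APPEND 11: p_6 = 11·37836407 + 3134424 = 419334901, q_6 = 11·993693 + 82319 = 11012942 → 419334901/11012942
APPEND 10: p_7 = 10·419334901 + 37836407 = 4231185417, q_7 = 10·11012942 + 993693 = 111123113 → 4231185417/111123113
APPEND 14: p_8 = 14·4231185417 + 419334901 = 59655930739, q_8 = 14·111123113 + 11012942 = 1566736524 → 59655930739/1566736524
APPEND 48: p_9 = 48·59655930739 + 4231185417 = 2867715860889, q_9 = 48·1566736524 + 111123113 = 75314476265 → 2867715860889/75314476265
APPEND 38: p_10 = 38·2867715860889 + 59655930739 = 109032858644521, q_10 = 38·75314476265 + 1566736524 = 2863516834594 → 109032858644521/2863516834594
APPEND 44: p_11 = 44·109032858644521 + 2867715860889 = 4800313496219813, q_11 = 44·2863516834594 + 75314476265 = 126070055198401 → 4800313496219813/126070055198401
APPEND 42: p_12 = 42·4800313496219813 + 109032858644521 = 201722199699876667, q_12 = 42·126070055198401 + 2863516834594 = 5297805835167436 → 201722199699876667/5297805835167436
APPEND 36: p_13 = 36·201722199699876667 + 4800313496219813 = 7266799502691779825, q_13 = 36·5297805835167436 + 126070055198401 = 190847080121226097 → 7266799502691779825/190847080121226097
APPEND 18: p_14 = 18·7266799502691779825 + 201722199699876667 = 131004113248151913517, q_14 = 18·190847080121226097 + 5297805835167436 = 3440545248017237182 → 131004113248151913517/3440545248017237182
APPEND 27: p_15 = 27·131004113248151913517 + 7266799502691779825 = 3544377857202793444784, q_15 = 27·3440545248017237182 + 190847080121226097 = 93085568776586630011 → 3544377857202793444784/93085568776586630011
APPEND 35: p_16 = 35·3544377857202793444784 + 131004113248151913517 = 124184229115345922480957, q_16 = 35·93085568776586630011 + 3440545248017237182 = 3261435452428549287567 → 124184229115345922480957/3261435452428549287567
APPEND 17: p_17 = 17·124184229115345922480957 + 3544377857202793444784 = 2114676272818083475621053, q_17 = 17·3261435452428549287567 + 93085568776586630011 = 55537488260061924518650 → 2114676272818083475621053/55537488260061924518650
APPEND 16: p_18 = 16·2114676272818083475621053 + 124184229115345922480957 = 33959004594204681532417805, q_18 = 16·55537488260061924518650 + 3261435452428549287567 = 891861247613419341585967 → 33959004594204681532417805/891861247613419341585967
APPEND 41: p_19 = 41·33959004594204681532417805 + 2114676272818083475621053 = 1394433864635210026304751058, q_19 = 41·891861247613419341585967 + 55537488260061924518650 = 36621848640410254929543297 → 1394433864635210026304751058/36621848640410254929543297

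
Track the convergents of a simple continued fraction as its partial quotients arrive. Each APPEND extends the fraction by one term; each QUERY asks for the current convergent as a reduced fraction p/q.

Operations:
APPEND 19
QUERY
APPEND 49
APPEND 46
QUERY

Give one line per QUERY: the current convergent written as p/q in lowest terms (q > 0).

19/1
42891/2255

APPEND 19: p_0 = 19·1 + 0 = 19, q_0 = 19·0 + 1 = 1 → 19/1
APPEND 49: p_1 = 49·19 + 1 = 932, q_1 = 49·1 + 0 = 49 → 932/49
APPEND 46: p_2 = 46·932 + 19 = 42891, q_2 = 46·49 + 1 = 2255 → 42891/2255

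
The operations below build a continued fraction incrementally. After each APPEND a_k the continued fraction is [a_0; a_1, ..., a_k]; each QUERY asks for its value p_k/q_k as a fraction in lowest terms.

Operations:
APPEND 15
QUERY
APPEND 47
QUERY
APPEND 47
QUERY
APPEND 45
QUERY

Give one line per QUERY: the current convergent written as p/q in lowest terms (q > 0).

APPEND 15: p_0 = 15·1 + 0 = 15, q_0 = 15·0 + 1 = 1 → 15/1
APPEND 47: p_1 = 47·15 + 1 = 706, q_1 = 47·1 + 0 = 47 → 706/47
APPEND 47: p_2 = 47·706 + 15 = 33197, q_2 = 47·47 + 1 = 2210 → 33197/2210
APPEND 45: p_3 = 45·33197 + 706 = 1494571, q_3 = 45·2210 + 47 = 99497 → 1494571/99497

15/1
706/47
33197/2210
1494571/99497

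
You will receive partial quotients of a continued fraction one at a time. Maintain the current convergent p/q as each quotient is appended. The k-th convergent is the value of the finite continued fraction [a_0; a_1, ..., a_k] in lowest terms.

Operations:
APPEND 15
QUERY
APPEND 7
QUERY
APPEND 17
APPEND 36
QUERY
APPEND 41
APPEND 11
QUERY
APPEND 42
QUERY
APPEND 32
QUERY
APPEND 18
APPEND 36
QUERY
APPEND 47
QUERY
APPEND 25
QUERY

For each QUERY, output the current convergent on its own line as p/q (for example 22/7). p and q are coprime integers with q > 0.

APPEND 15: p_0 = 15·1 + 0 = 15, q_0 = 15·0 + 1 = 1 → 15/1
APPEND 7: p_1 = 7·15 + 1 = 106, q_1 = 7·1 + 0 = 7 → 106/7
APPEND 17: p_2 = 17·106 + 15 = 1817, q_2 = 17·7 + 1 = 120 → 1817/120
APPEND 36: p_3 = 36·1817 + 106 = 65518, q_3 = 36·120 + 7 = 4327 → 65518/4327
APPEND 41: p_4 = 41·65518 + 1817 = 2688055, q_4 = 41·4327 + 120 = 177527 → 2688055/177527
APPEND 11: p_5 = 11·2688055 + 65518 = 29634123, q_5 = 11·177527 + 4327 = 1957124 → 29634123/1957124
APPEND 42: p_6 = 42·29634123 + 2688055 = 1247321221, q_6 = 42·1957124 + 177527 = 82376735 → 1247321221/82376735
APPEND 32: p_7 = 32·1247321221 + 29634123 = 39943913195, q_7 = 32·82376735 + 1957124 = 2638012644 → 39943913195/2638012644
APPEND 18: p_8 = 18·39943913195 + 1247321221 = 720237758731, q_8 = 18·2638012644 + 82376735 = 47566604327 → 720237758731/47566604327
APPEND 36: p_9 = 36·720237758731 + 39943913195 = 25968503227511, q_9 = 36·47566604327 + 2638012644 = 1715035768416 → 25968503227511/1715035768416
APPEND 47: p_10 = 47·25968503227511 + 720237758731 = 1221239889451748, q_10 = 47·1715035768416 + 47566604327 = 80654247719879 → 1221239889451748/80654247719879
APPEND 25: p_11 = 25·1221239889451748 + 25968503227511 = 30556965739521211, q_11 = 25·80654247719879 + 1715035768416 = 2018071228765391 → 30556965739521211/2018071228765391

15/1
106/7
65518/4327
29634123/1957124
1247321221/82376735
39943913195/2638012644
25968503227511/1715035768416
1221239889451748/80654247719879
30556965739521211/2018071228765391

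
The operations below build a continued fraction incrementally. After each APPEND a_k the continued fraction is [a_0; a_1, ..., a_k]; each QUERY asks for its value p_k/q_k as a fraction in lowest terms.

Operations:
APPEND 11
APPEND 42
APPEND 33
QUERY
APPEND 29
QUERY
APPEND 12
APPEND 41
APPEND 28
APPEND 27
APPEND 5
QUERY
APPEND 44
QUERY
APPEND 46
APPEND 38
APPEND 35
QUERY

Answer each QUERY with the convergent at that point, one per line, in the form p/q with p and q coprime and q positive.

APPEND 11: p_0 = 11·1 + 0 = 11, q_0 = 11·0 + 1 = 1 → 11/1
APPEND 42: p_1 = 42·11 + 1 = 463, q_1 = 42·1 + 0 = 42 → 463/42
APPEND 33: p_2 = 33·463 + 11 = 15290, q_2 = 33·42 + 1 = 1387 → 15290/1387
APPEND 29: p_3 = 29·15290 + 463 = 443873, q_3 = 29·1387 + 42 = 40265 → 443873/40265
APPEND 12: p_4 = 12·443873 + 15290 = 5341766, q_4 = 12·40265 + 1387 = 484567 → 5341766/484567
APPEND 41: p_5 = 41·5341766 + 443873 = 219456279, q_5 = 41·484567 + 40265 = 19907512 → 219456279/19907512
APPEND 28: p_6 = 28·219456279 + 5341766 = 6150117578, q_6 = 28·19907512 + 484567 = 557894903 → 6150117578/557894903
APPEND 27: p_7 = 27·6150117578 + 219456279 = 166272630885, q_7 = 27·557894903 + 19907512 = 15083069893 → 166272630885/15083069893
APPEND 5: p_8 = 5·166272630885 + 6150117578 = 837513272003, q_8 = 5·15083069893 + 557894903 = 75973244368 → 837513272003/75973244368
APPEND 44: p_9 = 44·837513272003 + 166272630885 = 37016856599017, q_9 = 44·75973244368 + 15083069893 = 3357905822085 → 37016856599017/3357905822085
APPEND 46: p_10 = 46·37016856599017 + 837513272003 = 1703612916826785, q_10 = 46·3357905822085 + 75973244368 = 154539641060278 → 1703612916826785/154539641060278
APPEND 38: p_11 = 38·1703612916826785 + 37016856599017 = 64774307696016847, q_11 = 38·154539641060278 + 3357905822085 = 5875864266112649 → 64774307696016847/5875864266112649
APPEND 35: p_12 = 35·64774307696016847 + 1703612916826785 = 2268804382277416430, q_12 = 35·5875864266112649 + 154539641060278 = 205809788955002993 → 2268804382277416430/205809788955002993

15290/1387
443873/40265
837513272003/75973244368
37016856599017/3357905822085
2268804382277416430/205809788955002993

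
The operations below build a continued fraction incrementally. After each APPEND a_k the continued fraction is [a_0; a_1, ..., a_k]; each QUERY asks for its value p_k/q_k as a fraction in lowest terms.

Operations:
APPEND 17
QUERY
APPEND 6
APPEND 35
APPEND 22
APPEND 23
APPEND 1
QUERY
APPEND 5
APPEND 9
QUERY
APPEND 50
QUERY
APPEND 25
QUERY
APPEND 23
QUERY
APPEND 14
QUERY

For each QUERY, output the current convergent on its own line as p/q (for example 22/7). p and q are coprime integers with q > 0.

17/1
1918510/111763
104799967/6105133
5251429623/305922580
131390540542/7654169633
3027233862089/176351824139
42512664609788/2476579707579

APPEND 17: p_0 = 17·1 + 0 = 17, q_0 = 17·0 + 1 = 1 → 17/1
APPEND 6: p_1 = 6·17 + 1 = 103, q_1 = 6·1 + 0 = 6 → 103/6
APPEND 35: p_2 = 35·103 + 17 = 3622, q_2 = 35·6 + 1 = 211 → 3622/211
APPEND 22: p_3 = 22·3622 + 103 = 79787, q_3 = 22·211 + 6 = 4648 → 79787/4648
APPEND 23: p_4 = 23·79787 + 3622 = 1838723, q_4 = 23·4648 + 211 = 107115 → 1838723/107115
APPEND 1: p_5 = 1·1838723 + 79787 = 1918510, q_5 = 1·107115 + 4648 = 111763 → 1918510/111763
APPEND 5: p_6 = 5·1918510 + 1838723 = 11431273, q_6 = 5·111763 + 107115 = 665930 → 11431273/665930
APPEND 9: p_7 = 9·11431273 + 1918510 = 104799967, q_7 = 9·665930 + 111763 = 6105133 → 104799967/6105133
APPEND 50: p_8 = 50·104799967 + 11431273 = 5251429623, q_8 = 50·6105133 + 665930 = 305922580 → 5251429623/305922580
APPEND 25: p_9 = 25·5251429623 + 104799967 = 131390540542, q_9 = 25·305922580 + 6105133 = 7654169633 → 131390540542/7654169633
APPEND 23: p_10 = 23·131390540542 + 5251429623 = 3027233862089, q_10 = 23·7654169633 + 305922580 = 176351824139 → 3027233862089/176351824139
APPEND 14: p_11 = 14·3027233862089 + 131390540542 = 42512664609788, q_11 = 14·176351824139 + 7654169633 = 2476579707579 → 42512664609788/2476579707579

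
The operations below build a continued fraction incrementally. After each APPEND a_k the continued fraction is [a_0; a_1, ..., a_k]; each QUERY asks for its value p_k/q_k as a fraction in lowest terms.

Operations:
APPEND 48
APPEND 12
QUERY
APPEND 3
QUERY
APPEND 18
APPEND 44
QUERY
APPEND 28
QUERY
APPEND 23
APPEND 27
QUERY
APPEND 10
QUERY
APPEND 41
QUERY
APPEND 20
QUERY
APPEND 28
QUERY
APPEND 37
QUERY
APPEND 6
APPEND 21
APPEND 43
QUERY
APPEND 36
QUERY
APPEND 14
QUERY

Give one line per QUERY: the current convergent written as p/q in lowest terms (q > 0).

APPEND 48: p_0 = 48·1 + 0 = 48, q_0 = 48·0 + 1 = 1 → 48/1
APPEND 12: p_1 = 12·48 + 1 = 577, q_1 = 12·1 + 0 = 12 → 577/12
APPEND 3: p_2 = 3·577 + 48 = 1779, q_2 = 3·12 + 1 = 37 → 1779/37
APPEND 18: p_3 = 18·1779 + 577 = 32599, q_3 = 18·37 + 12 = 678 → 32599/678
APPEND 44: p_4 = 44·32599 + 1779 = 1436135, q_4 = 44·678 + 37 = 29869 → 1436135/29869
APPEND 28: p_5 = 28·1436135 + 32599 = 40244379, q_5 = 28·29869 + 678 = 837010 → 40244379/837010
APPEND 23: p_6 = 23·40244379 + 1436135 = 927056852, q_6 = 23·837010 + 29869 = 19281099 → 927056852/19281099
APPEND 27: p_7 = 27·927056852 + 40244379 = 25070779383, q_7 = 27·19281099 + 837010 = 521426683 → 25070779383/521426683
APPEND 10: p_8 = 10·25070779383 + 927056852 = 251634850682, q_8 = 10·521426683 + 19281099 = 5233547929 → 251634850682/5233547929
APPEND 41: p_9 = 41·251634850682 + 25070779383 = 10342099657345, q_9 = 41·5233547929 + 521426683 = 215096891772 → 10342099657345/215096891772
APPEND 20: p_10 = 20·10342099657345 + 251634850682 = 207093627997582, q_10 = 20·215096891772 + 5233547929 = 4307171383369 → 207093627997582/4307171383369
APPEND 28: p_11 = 28·207093627997582 + 10342099657345 = 5808963683589641, q_11 = 28·4307171383369 + 215096891772 = 120815895626104 → 5808963683589641/120815895626104
APPEND 37: p_12 = 37·5808963683589641 + 207093627997582 = 215138749920814299, q_12 = 37·120815895626104 + 4307171383369 = 4474495309549217 → 215138749920814299/4474495309549217
APPEND 6: p_13 = 6·215138749920814299 + 5808963683589641 = 1296641463208475435, q_13 = 6·4474495309549217 + 120815895626104 = 26967787752921406 → 1296641463208475435/26967787752921406
APPEND 21: p_14 = 21·1296641463208475435 + 215138749920814299 = 27444609477298798434, q_14 = 21·26967787752921406 + 4474495309549217 = 570798038120898743 → 27444609477298798434/570798038120898743
APPEND 43: p_15 = 43·27444609477298798434 + 1296641463208475435 = 1181414848987056808097, q_15 = 43·570798038120898743 + 26967787752921406 = 24571283426951567355 → 1181414848987056808097/24571283426951567355
APPEND 36: p_16 = 36·1181414848987056808097 + 27444609477298798434 = 42558379173011343889926, q_16 = 36·24571283426951567355 + 570798038120898743 = 885137001408377323523 → 42558379173011343889926/885137001408377323523
APPEND 14: p_17 = 14·42558379173011343889926 + 1181414848987056808097 = 596998723271145871267061, q_17 = 14·885137001408377323523 + 24571283426951567355 = 12416489303144234096677 → 596998723271145871267061/12416489303144234096677

577/12
1779/37
1436135/29869
40244379/837010
25070779383/521426683
251634850682/5233547929
10342099657345/215096891772
207093627997582/4307171383369
5808963683589641/120815895626104
215138749920814299/4474495309549217
1181414848987056808097/24571283426951567355
42558379173011343889926/885137001408377323523
596998723271145871267061/12416489303144234096677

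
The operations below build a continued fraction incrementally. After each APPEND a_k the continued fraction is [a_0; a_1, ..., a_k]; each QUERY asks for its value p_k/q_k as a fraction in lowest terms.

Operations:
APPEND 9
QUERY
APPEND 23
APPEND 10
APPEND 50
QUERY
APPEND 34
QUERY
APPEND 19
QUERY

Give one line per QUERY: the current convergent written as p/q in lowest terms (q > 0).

9/1
104658/11573
3560461/393713
67753417/7492120

APPEND 9: p_0 = 9·1 + 0 = 9, q_0 = 9·0 + 1 = 1 → 9/1
APPEND 23: p_1 = 23·9 + 1 = 208, q_1 = 23·1 + 0 = 23 → 208/23
APPEND 10: p_2 = 10·208 + 9 = 2089, q_2 = 10·23 + 1 = 231 → 2089/231
APPEND 50: p_3 = 50·2089 + 208 = 104658, q_3 = 50·231 + 23 = 11573 → 104658/11573
APPEND 34: p_4 = 34·104658 + 2089 = 3560461, q_4 = 34·11573 + 231 = 393713 → 3560461/393713
APPEND 19: p_5 = 19·3560461 + 104658 = 67753417, q_5 = 19·393713 + 11573 = 7492120 → 67753417/7492120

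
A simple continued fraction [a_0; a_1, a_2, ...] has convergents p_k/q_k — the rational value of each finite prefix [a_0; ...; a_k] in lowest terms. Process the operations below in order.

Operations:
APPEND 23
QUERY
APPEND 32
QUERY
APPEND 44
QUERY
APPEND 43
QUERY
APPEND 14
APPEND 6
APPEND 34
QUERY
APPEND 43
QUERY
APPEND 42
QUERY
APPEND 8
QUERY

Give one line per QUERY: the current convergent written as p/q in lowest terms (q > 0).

APPEND 23: p_0 = 23·1 + 0 = 23, q_0 = 23·0 + 1 = 1 → 23/1
APPEND 32: p_1 = 32·23 + 1 = 737, q_1 = 32·1 + 0 = 32 → 737/32
APPEND 44: p_2 = 44·737 + 23 = 32451, q_2 = 44·32 + 1 = 1409 → 32451/1409
APPEND 43: p_3 = 43·32451 + 737 = 1396130, q_3 = 43·1409 + 32 = 60619 → 1396130/60619
APPEND 14: p_4 = 14·1396130 + 32451 = 19578271, q_4 = 14·60619 + 1409 = 850075 → 19578271/850075
APPEND 6: p_5 = 6·19578271 + 1396130 = 118865756, q_5 = 6·850075 + 60619 = 5161069 → 118865756/5161069
APPEND 34: p_6 = 34·118865756 + 19578271 = 4061013975, q_6 = 34·5161069 + 850075 = 176326421 → 4061013975/176326421
APPEND 43: p_7 = 43·4061013975 + 118865756 = 174742466681, q_7 = 43·176326421 + 5161069 = 7587197172 → 174742466681/7587197172
APPEND 42: p_8 = 42·174742466681 + 4061013975 = 7343244614577, q_8 = 42·7587197172 + 176326421 = 318838607645 → 7343244614577/318838607645
APPEND 8: p_9 = 8·7343244614577 + 174742466681 = 58920699383297, q_9 = 8·318838607645 + 7587197172 = 2558296058332 → 58920699383297/2558296058332

23/1
737/32
32451/1409
1396130/60619
4061013975/176326421
174742466681/7587197172
7343244614577/318838607645
58920699383297/2558296058332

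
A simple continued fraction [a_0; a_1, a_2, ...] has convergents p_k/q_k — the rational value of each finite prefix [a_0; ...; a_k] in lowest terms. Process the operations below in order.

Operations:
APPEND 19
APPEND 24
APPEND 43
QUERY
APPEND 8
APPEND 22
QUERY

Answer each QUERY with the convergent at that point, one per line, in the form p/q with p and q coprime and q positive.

APPEND 19: p_0 = 19·1 + 0 = 19, q_0 = 19·0 + 1 = 1 → 19/1
APPEND 24: p_1 = 24·19 + 1 = 457, q_1 = 24·1 + 0 = 24 → 457/24
APPEND 43: p_2 = 43·457 + 19 = 19670, q_2 = 43·24 + 1 = 1033 → 19670/1033
APPEND 8: p_3 = 8·19670 + 457 = 157817, q_3 = 8·1033 + 24 = 8288 → 157817/8288
APPEND 22: p_4 = 22·157817 + 19670 = 3491644, q_4 = 22·8288 + 1033 = 183369 → 3491644/183369

19670/1033
3491644/183369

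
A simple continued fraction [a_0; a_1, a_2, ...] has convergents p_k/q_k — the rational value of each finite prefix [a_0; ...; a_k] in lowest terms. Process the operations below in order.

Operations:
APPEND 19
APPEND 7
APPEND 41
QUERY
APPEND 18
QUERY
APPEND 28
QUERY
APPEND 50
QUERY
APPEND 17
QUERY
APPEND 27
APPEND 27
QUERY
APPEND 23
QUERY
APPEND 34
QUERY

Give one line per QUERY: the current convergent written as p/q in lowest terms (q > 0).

5513/288
99368/5191
2787817/145636
139490218/7286991
2374121523/124024483
1736874947676/90734621347
40012364567887/2090252239013
1362157270255834/71159310747789

APPEND 19: p_0 = 19·1 + 0 = 19, q_0 = 19·0 + 1 = 1 → 19/1
APPEND 7: p_1 = 7·19 + 1 = 134, q_1 = 7·1 + 0 = 7 → 134/7
APPEND 41: p_2 = 41·134 + 19 = 5513, q_2 = 41·7 + 1 = 288 → 5513/288
APPEND 18: p_3 = 18·5513 + 134 = 99368, q_3 = 18·288 + 7 = 5191 → 99368/5191
APPEND 28: p_4 = 28·99368 + 5513 = 2787817, q_4 = 28·5191 + 288 = 145636 → 2787817/145636
APPEND 50: p_5 = 50·2787817 + 99368 = 139490218, q_5 = 50·145636 + 5191 = 7286991 → 139490218/7286991
APPEND 17: p_6 = 17·139490218 + 2787817 = 2374121523, q_6 = 17·7286991 + 145636 = 124024483 → 2374121523/124024483
APPEND 27: p_7 = 27·2374121523 + 139490218 = 64240771339, q_7 = 27·124024483 + 7286991 = 3355948032 → 64240771339/3355948032
APPEND 27: p_8 = 27·64240771339 + 2374121523 = 1736874947676, q_8 = 27·3355948032 + 124024483 = 90734621347 → 1736874947676/90734621347
APPEND 23: p_9 = 23·1736874947676 + 64240771339 = 40012364567887, q_9 = 23·90734621347 + 3355948032 = 2090252239013 → 40012364567887/2090252239013
APPEND 34: p_10 = 34·40012364567887 + 1736874947676 = 1362157270255834, q_10 = 34·2090252239013 + 90734621347 = 71159310747789 → 1362157270255834/71159310747789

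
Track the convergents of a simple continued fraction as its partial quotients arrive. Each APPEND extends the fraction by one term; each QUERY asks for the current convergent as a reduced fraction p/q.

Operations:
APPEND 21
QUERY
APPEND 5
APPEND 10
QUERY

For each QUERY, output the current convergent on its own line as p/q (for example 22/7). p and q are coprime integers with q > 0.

APPEND 21: p_0 = 21·1 + 0 = 21, q_0 = 21·0 + 1 = 1 → 21/1
APPEND 5: p_1 = 5·21 + 1 = 106, q_1 = 5·1 + 0 = 5 → 106/5
APPEND 10: p_2 = 10·106 + 21 = 1081, q_2 = 10·5 + 1 = 51 → 1081/51

21/1
1081/51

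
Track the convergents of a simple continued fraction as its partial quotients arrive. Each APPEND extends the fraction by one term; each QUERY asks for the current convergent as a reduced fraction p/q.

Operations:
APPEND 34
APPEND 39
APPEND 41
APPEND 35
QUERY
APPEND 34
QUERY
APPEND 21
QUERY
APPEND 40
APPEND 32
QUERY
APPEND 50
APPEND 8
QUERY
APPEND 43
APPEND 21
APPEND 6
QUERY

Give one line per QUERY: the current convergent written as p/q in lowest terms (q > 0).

APPEND 34: p_0 = 34·1 + 0 = 34, q_0 = 34·0 + 1 = 1 → 34/1
APPEND 39: p_1 = 39·34 + 1 = 1327, q_1 = 39·1 + 0 = 39 → 1327/39
APPEND 41: p_2 = 41·1327 + 34 = 54441, q_2 = 41·39 + 1 = 1600 → 54441/1600
APPEND 35: p_3 = 35·54441 + 1327 = 1906762, q_3 = 35·1600 + 39 = 56039 → 1906762/56039
APPEND 34: p_4 = 34·1906762 + 54441 = 64884349, q_4 = 34·56039 + 1600 = 1906926 → 64884349/1906926
APPEND 21: p_5 = 21·64884349 + 1906762 = 1364478091, q_5 = 21·1906926 + 56039 = 40101485 → 1364478091/40101485
APPEND 40: p_6 = 40·1364478091 + 64884349 = 54644007989, q_6 = 40·40101485 + 1906926 = 1605966326 → 54644007989/1605966326
APPEND 32: p_7 = 32·54644007989 + 1364478091 = 1749972733739, q_7 = 32·1605966326 + 40101485 = 51431023917 → 1749972733739/51431023917
APPEND 50: p_8 = 50·1749972733739 + 54644007989 = 87553280694939, q_8 = 50·51431023917 + 1605966326 = 2573157162176 → 87553280694939/2573157162176
APPEND 8: p_9 = 8·87553280694939 + 1749972733739 = 702176218293251, q_9 = 8·2573157162176 + 51431023917 = 20636688321325 → 702176218293251/20636688321325
APPEND 43: p_10 = 43·702176218293251 + 87553280694939 = 30281130667304732, q_10 = 43·20636688321325 + 2573157162176 = 889950754979151 → 30281130667304732/889950754979151
APPEND 21: p_11 = 21·30281130667304732 + 702176218293251 = 636605920231692623, q_11 = 21·889950754979151 + 20636688321325 = 18709602542883496 → 636605920231692623/18709602542883496
APPEND 6: p_12 = 6·636605920231692623 + 30281130667304732 = 3849916652057460470, q_12 = 6·18709602542883496 + 889950754979151 = 113147566012280127 → 3849916652057460470/113147566012280127

1906762/56039
64884349/1906926
1364478091/40101485
1749972733739/51431023917
702176218293251/20636688321325
3849916652057460470/113147566012280127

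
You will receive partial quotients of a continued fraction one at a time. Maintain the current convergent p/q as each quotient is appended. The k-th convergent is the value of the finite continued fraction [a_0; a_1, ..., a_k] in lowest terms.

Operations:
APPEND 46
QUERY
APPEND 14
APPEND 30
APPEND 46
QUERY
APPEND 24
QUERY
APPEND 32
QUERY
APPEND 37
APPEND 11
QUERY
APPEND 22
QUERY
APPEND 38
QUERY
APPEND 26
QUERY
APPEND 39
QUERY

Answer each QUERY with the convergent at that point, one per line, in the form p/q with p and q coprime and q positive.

46/1
892861/19380
21448060/465541
687230781/14916692
280626087308/6091131287
6199222907733/134557271459
235851096581162/5119267446729
6138327734017945/133235510886413
239630632723281017/5201304192016836

APPEND 46: p_0 = 46·1 + 0 = 46, q_0 = 46·0 + 1 = 1 → 46/1
APPEND 14: p_1 = 14·46 + 1 = 645, q_1 = 14·1 + 0 = 14 → 645/14
APPEND 30: p_2 = 30·645 + 46 = 19396, q_2 = 30·14 + 1 = 421 → 19396/421
APPEND 46: p_3 = 46·19396 + 645 = 892861, q_3 = 46·421 + 14 = 19380 → 892861/19380
APPEND 24: p_4 = 24·892861 + 19396 = 21448060, q_4 = 24·19380 + 421 = 465541 → 21448060/465541
APPEND 32: p_5 = 32·21448060 + 892861 = 687230781, q_5 = 32·465541 + 19380 = 14916692 → 687230781/14916692
APPEND 37: p_6 = 37·687230781 + 21448060 = 25448986957, q_6 = 37·14916692 + 465541 = 552383145 → 25448986957/552383145
APPEND 11: p_7 = 11·25448986957 + 687230781 = 280626087308, q_7 = 11·552383145 + 14916692 = 6091131287 → 280626087308/6091131287
APPEND 22: p_8 = 22·280626087308 + 25448986957 = 6199222907733, q_8 = 22·6091131287 + 552383145 = 134557271459 → 6199222907733/134557271459
APPEND 38: p_9 = 38·6199222907733 + 280626087308 = 235851096581162, q_9 = 38·134557271459 + 6091131287 = 5119267446729 → 235851096581162/5119267446729
APPEND 26: p_10 = 26·235851096581162 + 6199222907733 = 6138327734017945, q_10 = 26·5119267446729 + 134557271459 = 133235510886413 → 6138327734017945/133235510886413
APPEND 39: p_11 = 39·6138327734017945 + 235851096581162 = 239630632723281017, q_11 = 39·133235510886413 + 5119267446729 = 5201304192016836 → 239630632723281017/5201304192016836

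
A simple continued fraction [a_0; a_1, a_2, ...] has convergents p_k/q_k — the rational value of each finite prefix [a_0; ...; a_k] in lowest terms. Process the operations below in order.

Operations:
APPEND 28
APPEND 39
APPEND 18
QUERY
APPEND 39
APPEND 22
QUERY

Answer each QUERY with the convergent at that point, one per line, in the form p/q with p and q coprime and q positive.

APPEND 28: p_0 = 28·1 + 0 = 28, q_0 = 28·0 + 1 = 1 → 28/1
APPEND 39: p_1 = 39·28 + 1 = 1093, q_1 = 39·1 + 0 = 39 → 1093/39
APPEND 18: p_2 = 18·1093 + 28 = 19702, q_2 = 18·39 + 1 = 703 → 19702/703
APPEND 39: p_3 = 39·19702 + 1093 = 769471, q_3 = 39·703 + 39 = 27456 → 769471/27456
APPEND 22: p_4 = 22·769471 + 19702 = 16948064, q_4 = 22·27456 + 703 = 604735 → 16948064/604735

19702/703
16948064/604735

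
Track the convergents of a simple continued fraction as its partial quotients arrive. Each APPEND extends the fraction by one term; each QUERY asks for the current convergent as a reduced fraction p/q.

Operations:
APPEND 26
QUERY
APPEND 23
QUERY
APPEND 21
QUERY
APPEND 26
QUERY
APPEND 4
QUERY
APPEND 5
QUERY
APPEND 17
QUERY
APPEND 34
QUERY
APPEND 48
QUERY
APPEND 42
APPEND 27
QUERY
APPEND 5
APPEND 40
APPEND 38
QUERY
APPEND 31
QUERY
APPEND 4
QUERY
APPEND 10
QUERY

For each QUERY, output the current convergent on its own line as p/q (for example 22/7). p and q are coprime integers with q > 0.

26/1
599/23
12605/484
328329/12607
1325921/50912
6957934/267167
119610799/4592751
4073725100/156420701
195658415599/7512786399
222182292282565/8531235921792
1710644506956816713/65684405886883395
53074967225497323988/2037943988651643797
214010513408946112665/8217460360493458583
2193180101314958450638/84212547593586229627

APPEND 26: p_0 = 26·1 + 0 = 26, q_0 = 26·0 + 1 = 1 → 26/1
APPEND 23: p_1 = 23·26 + 1 = 599, q_1 = 23·1 + 0 = 23 → 599/23
APPEND 21: p_2 = 21·599 + 26 = 12605, q_2 = 21·23 + 1 = 484 → 12605/484
APPEND 26: p_3 = 26·12605 + 599 = 328329, q_3 = 26·484 + 23 = 12607 → 328329/12607
APPEND 4: p_4 = 4·328329 + 12605 = 1325921, q_4 = 4·12607 + 484 = 50912 → 1325921/50912
APPEND 5: p_5 = 5·1325921 + 328329 = 6957934, q_5 = 5·50912 + 12607 = 267167 → 6957934/267167
APPEND 17: p_6 = 17·6957934 + 1325921 = 119610799, q_6 = 17·267167 + 50912 = 4592751 → 119610799/4592751
APPEND 34: p_7 = 34·119610799 + 6957934 = 4073725100, q_7 = 34·4592751 + 267167 = 156420701 → 4073725100/156420701
APPEND 48: p_8 = 48·4073725100 + 119610799 = 195658415599, q_8 = 48·156420701 + 4592751 = 7512786399 → 195658415599/7512786399
APPEND 42: p_9 = 42·195658415599 + 4073725100 = 8221727180258, q_9 = 42·7512786399 + 156420701 = 315693449459 → 8221727180258/315693449459
APPEND 27: p_10 = 27·8221727180258 + 195658415599 = 222182292282565, q_10 = 27·315693449459 + 7512786399 = 8531235921792 → 222182292282565/8531235921792
APPEND 5: p_11 = 5·222182292282565 + 8221727180258 = 1119133188593083, q_11 = 5·8531235921792 + 315693449459 = 42971873058419 → 1119133188593083/42971873058419
APPEND 40: p_12 = 40·1119133188593083 + 222182292282565 = 44987509836005885, q_12 = 40·42971873058419 + 8531235921792 = 1727406158258552 → 44987509836005885/1727406158258552
APPEND 38: p_13 = 38·44987509836005885 + 1119133188593083 = 1710644506956816713, q_13 = 38·1727406158258552 + 42971873058419 = 65684405886883395 → 1710644506956816713/65684405886883395
APPEND 31: p_14 = 31·1710644506956816713 + 44987509836005885 = 53074967225497323988, q_14 = 31·65684405886883395 + 1727406158258552 = 2037943988651643797 → 53074967225497323988/2037943988651643797
APPEND 4: p_15 = 4·53074967225497323988 + 1710644506956816713 = 214010513408946112665, q_15 = 4·2037943988651643797 + 65684405886883395 = 8217460360493458583 → 214010513408946112665/8217460360493458583
APPEND 10: p_16 = 10·214010513408946112665 + 53074967225497323988 = 2193180101314958450638, q_16 = 10·8217460360493458583 + 2037943988651643797 = 84212547593586229627 → 2193180101314958450638/84212547593586229627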